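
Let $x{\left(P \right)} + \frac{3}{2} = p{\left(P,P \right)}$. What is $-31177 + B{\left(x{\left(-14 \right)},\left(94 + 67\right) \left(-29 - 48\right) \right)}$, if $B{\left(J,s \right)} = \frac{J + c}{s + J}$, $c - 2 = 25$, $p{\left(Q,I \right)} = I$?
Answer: $- \frac{773969048}{24825} \approx -31177.0$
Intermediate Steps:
$x{\left(P \right)} = - \frac{3}{2} + P$
$c = 27$ ($c = 2 + 25 = 27$)
$B{\left(J,s \right)} = \frac{27 + J}{J + s}$ ($B{\left(J,s \right)} = \frac{J + 27}{s + J} = \frac{27 + J}{J + s}$)
$-31177 + B{\left(x{\left(-14 \right)},\left(94 + 67\right) \left(-29 - 48\right) \right)} = -31177 + \frac{27 - \frac{31}{2}}{\left(- \frac{3}{2} - 14\right) + \left(94 + 67\right) \left(-29 - 48\right)} = -31177 + \frac{27 - \frac{31}{2}}{- \frac{31}{2} + 161 \left(-77\right)} = -31177 + \frac{1}{- \frac{31}{2} - 12397} \cdot \frac{23}{2} = -31177 + \frac{1}{- \frac{24825}{2}} \cdot \frac{23}{2} = -31177 - \frac{23}{24825} = - \frac{773969048}{24825}$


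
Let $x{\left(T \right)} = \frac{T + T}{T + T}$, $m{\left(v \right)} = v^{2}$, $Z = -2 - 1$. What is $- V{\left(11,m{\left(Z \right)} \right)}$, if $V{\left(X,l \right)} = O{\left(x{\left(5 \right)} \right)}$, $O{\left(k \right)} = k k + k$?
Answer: $-2$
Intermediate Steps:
$Z = -3$
$x{\left(T \right)} = 1$ ($x{\left(T \right)} = \frac{2 T}{2 T} = 2 T \frac{1}{2 T} = 1$)
$O{\left(k \right)} = k + k^{2}$ ($O{\left(k \right)} = k^{2} + k = k + k^{2}$)
$V{\left(X,l \right)} = 2$ ($V{\left(X,l \right)} = 1 \left(1 + 1\right) = 1 \cdot 2 = 2$)
$- V{\left(11,m{\left(Z \right)} \right)} = \left(-1\right) 2 = -2$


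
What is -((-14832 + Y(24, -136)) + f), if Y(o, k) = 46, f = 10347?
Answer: 4439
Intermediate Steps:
-((-14832 + Y(24, -136)) + f) = -((-14832 + 46) + 10347) = -(-14786 + 10347) = -1*(-4439) = 4439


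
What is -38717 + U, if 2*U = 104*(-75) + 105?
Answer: -85129/2 ≈ -42565.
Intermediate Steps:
U = -7695/2 (U = (104*(-75) + 105)/2 = (-7800 + 105)/2 = (1/2)*(-7695) = -7695/2 ≈ -3847.5)
-38717 + U = -38717 - 7695/2 = -85129/2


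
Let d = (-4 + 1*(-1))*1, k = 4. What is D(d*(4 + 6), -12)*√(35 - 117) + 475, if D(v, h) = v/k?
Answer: 475 - 25*I*√82/2 ≈ 475.0 - 113.19*I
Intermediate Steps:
d = -5 (d = (-4 - 1)*1 = -5*1 = -5)
D(v, h) = v/4
D(d*(4 + 6), -12)*√(35 - 117) + 475 = ((-5*(4 + 6))/4)*√(35 - 117) + 475 = ((-5*10)/4)*√(-82) + 475 = ((¼)*(-50))*(I*√82) + 475 = -25*I*√82/2 + 475 = 475 - 25*I*√82/2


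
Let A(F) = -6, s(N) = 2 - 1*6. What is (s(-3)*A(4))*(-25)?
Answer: -600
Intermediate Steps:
s(N) = -4 (s(N) = 2 - 6 = -4)
(s(-3)*A(4))*(-25) = -4*(-6)*(-25) = 24*(-25) = -600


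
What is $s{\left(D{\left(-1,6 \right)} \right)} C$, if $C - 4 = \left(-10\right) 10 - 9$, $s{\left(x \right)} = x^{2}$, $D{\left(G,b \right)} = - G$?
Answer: $-105$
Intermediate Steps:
$C = -105$ ($C = 4 - 109 = -105$)
$s{\left(D{\left(-1,6 \right)} \right)} C = \left(\left(-1\right) \left(-1\right)\right)^{2} \left(-105\right) = 1^{2} \left(-105\right) = 1 \left(-105\right) = -105$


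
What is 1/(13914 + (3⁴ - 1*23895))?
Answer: -1/9900 ≈ -0.00010101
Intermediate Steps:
1/(13914 + (3⁴ - 1*23895)) = 1/(13914 + (81 - 23895)) = 1/(13914 - 23814) = 1/(-9900) = -1/9900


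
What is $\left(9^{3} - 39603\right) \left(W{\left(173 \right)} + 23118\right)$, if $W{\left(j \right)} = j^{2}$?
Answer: $-2062149078$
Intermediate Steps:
$\left(9^{3} - 39603\right) \left(W{\left(173 \right)} + 23118\right) = \left(9^{3} - 39603\right) \left(173^{2} + 23118\right) = \left(729 - 39603\right) \left(29929 + 23118\right) = \left(-38874\right) 53047 = -2062149078$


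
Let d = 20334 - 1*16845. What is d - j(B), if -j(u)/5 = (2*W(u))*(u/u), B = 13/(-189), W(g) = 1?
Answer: 3499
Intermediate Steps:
B = -13/189 (B = 13*(-1/189) = -13/189 ≈ -0.068783)
d = 3489 (d = 20334 - 16845 = 3489)
j(u) = -10 (j(u) = -5*2*1*u/u = -10)
d - j(B) = 3489 - 1*(-10) = 3489 + 10 = 3499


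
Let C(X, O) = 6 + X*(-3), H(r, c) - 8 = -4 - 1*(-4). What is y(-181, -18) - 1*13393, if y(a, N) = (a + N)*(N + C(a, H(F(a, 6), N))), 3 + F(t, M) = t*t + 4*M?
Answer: -119062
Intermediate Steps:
F(t, M) = -3 + t² + 4*M (F(t, M) = -3 + (t*t + 4*M) = -3 + (t² + 4*M) = -3 + t² + 4*M)
H(r, c) = 8 (H(r, c) = 8 + (-4 - 1*(-4)) = 8 + (-4 + 4) = 8 + 0 = 8)
C(X, O) = 6 - 3*X
y(a, N) = (N + a)*(6 + N - 3*a) (y(a, N) = (a + N)*(N + (6 - 3*a)) = (N + a)*(6 + N - 3*a))
y(-181, -18) - 1*13393 = ((-18)² - 18*(-181) - 3*(-18)*(-2 - 181) - 3*(-181)*(-2 - 181)) - 1*13393 = (324 + 3258 - 3*(-18)*(-183) - 3*(-181)*(-183)) - 13393 = (324 + 3258 - 9882 - 99369) - 13393 = -105669 - 13393 = -119062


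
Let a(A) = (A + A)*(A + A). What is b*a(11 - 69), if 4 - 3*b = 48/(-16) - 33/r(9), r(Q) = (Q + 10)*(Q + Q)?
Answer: 5442952/171 ≈ 31830.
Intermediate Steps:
r(Q) = 2*Q*(10 + Q) (r(Q) = (10 + Q)*(2*Q) = 2*Q*(10 + Q))
a(A) = 4*A² (a(A) = (2*A)*(2*A) = 4*A²)
b = 809/342 (b = 4/3 - (48/(-16) - 33*1/(18*(10 + 9)))/3 = 4/3 - (48*(-1/16) - 33/(2*9*19))/3 = 4/3 - (-3 - 33/342)/3 = 4/3 - (-3 - 33*1/342)/3 = 4/3 - (-3 - 11/114)/3 = 4/3 - ⅓*(-353/114) = 4/3 + 353/342 = 809/342 ≈ 2.3655)
b*a(11 - 69) = 809*(4*(11 - 69)²)/342 = 809*(4*(-58)²)/342 = 809*(4*3364)/342 = (809/342)*13456 = 5442952/171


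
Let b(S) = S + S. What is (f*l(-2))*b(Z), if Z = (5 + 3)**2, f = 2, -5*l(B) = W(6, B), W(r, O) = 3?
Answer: -768/5 ≈ -153.60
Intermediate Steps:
l(B) = -3/5 (l(B) = -1/5*3 = -3/5)
Z = 64 (Z = 8**2 = 64)
b(S) = 2*S
(f*l(-2))*b(Z) = (2*(-3/5))*(2*64) = -6/5*128 = -768/5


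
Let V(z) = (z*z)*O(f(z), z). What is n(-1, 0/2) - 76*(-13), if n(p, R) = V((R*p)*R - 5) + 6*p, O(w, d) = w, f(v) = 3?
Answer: 1057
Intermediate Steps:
V(z) = 3*z² (V(z) = (z*z)*3 = z²*3 = 3*z²)
n(p, R) = 3*(-5 + p*R²)² + 6*p (n(p, R) = 3*((R*p)*R - 5)² + 6*p = 3*(p*R² - 5)² + 6*p = 3*(-5 + p*R²)² + 6*p)
n(-1, 0/2) - 76*(-13) = (3*(-5 - (0/2)²)² + 6*(-1)) - 76*(-13) = (3*(-5 - (0*(½))²)² - 6) + 988 = (3*(-5 - 1*0²)² - 6) + 988 = (3*(-5 - 1*0)² - 6) + 988 = (3*(-5 + 0)² - 6) + 988 = (3*(-5)² - 6) + 988 = (3*25 - 6) + 988 = (75 - 6) + 988 = 69 + 988 = 1057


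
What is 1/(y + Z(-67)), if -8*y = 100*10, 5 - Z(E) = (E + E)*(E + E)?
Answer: -1/18076 ≈ -5.5322e-5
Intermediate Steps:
Z(E) = 5 - 4*E² (Z(E) = 5 - (E + E)*(E + E) = 5 - 2*E*2*E = 5 - 4*E²)
y = -125 (y = -25*10/2 = -⅛*1000 = -125)
1/(y + Z(-67)) = 1/(-125 + (5 - 4*(-67)²)) = 1/(-125 + (5 - 4*4489)) = 1/(-125 + (5 - 17956)) = 1/(-125 - 17951) = 1/(-18076) = -1/18076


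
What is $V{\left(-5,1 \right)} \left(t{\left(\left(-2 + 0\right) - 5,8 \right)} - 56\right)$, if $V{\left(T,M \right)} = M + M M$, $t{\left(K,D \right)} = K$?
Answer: $-126$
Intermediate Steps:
$V{\left(T,M \right)} = M + M^{2}$
$V{\left(-5,1 \right)} \left(t{\left(\left(-2 + 0\right) - 5,8 \right)} - 56\right) = 1 \left(1 + 1\right) \left(\left(\left(-2 + 0\right) - 5\right) - 56\right) = 1 \cdot 2 \left(\left(-2 - 5\right) - 56\right) = 2 \left(-7 - 56\right) = 2 \left(-63\right) = -126$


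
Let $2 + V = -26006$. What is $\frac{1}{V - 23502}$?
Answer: $- \frac{1}{49510} \approx -2.0198 \cdot 10^{-5}$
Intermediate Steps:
$V = -26008$ ($V = -2 - 26006 = -26008$)
$\frac{1}{V - 23502} = \frac{1}{-26008 - 23502} = \frac{1}{-49510} = - \frac{1}{49510}$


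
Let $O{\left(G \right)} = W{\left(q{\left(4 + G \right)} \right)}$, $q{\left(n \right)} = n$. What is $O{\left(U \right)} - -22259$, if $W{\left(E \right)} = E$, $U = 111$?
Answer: $22374$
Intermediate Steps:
$O{\left(G \right)} = 4 + G$
$O{\left(U \right)} - -22259 = \left(4 + 111\right) - -22259 = 115 + 22259 = 22374$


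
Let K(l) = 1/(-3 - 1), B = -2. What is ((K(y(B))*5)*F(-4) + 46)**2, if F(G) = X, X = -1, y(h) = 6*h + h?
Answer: 35721/16 ≈ 2232.6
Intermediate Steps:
y(h) = 7*h
K(l) = -1/4 (K(l) = 1/(-4) = -1/4)
F(G) = -1
((K(y(B))*5)*F(-4) + 46)**2 = (-1/4*5*(-1) + 46)**2 = (-5/4*(-1) + 46)**2 = (5/4 + 46)**2 = (189/4)**2 = 35721/16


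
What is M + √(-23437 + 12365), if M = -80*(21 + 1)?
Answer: -1760 + 8*I*√173 ≈ -1760.0 + 105.22*I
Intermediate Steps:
M = -1760 (M = -80*22 = -1760)
M + √(-23437 + 12365) = -1760 + √(-23437 + 12365) = -1760 + √(-11072) = -1760 + 8*I*√173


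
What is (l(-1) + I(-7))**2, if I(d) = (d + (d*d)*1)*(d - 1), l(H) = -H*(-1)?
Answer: 113569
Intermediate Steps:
l(H) = H
I(d) = (-1 + d)*(d + d**2) (I(d) = (d + d**2*1)*(-1 + d) = (d + d**2)*(-1 + d) = (-1 + d)*(d + d**2))
(l(-1) + I(-7))**2 = (-1 + ((-7)**3 - 1*(-7)))**2 = (-1 + (-343 + 7))**2 = (-1 - 336)**2 = (-337)**2 = 113569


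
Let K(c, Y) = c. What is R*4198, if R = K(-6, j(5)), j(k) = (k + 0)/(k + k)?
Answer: -25188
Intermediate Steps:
j(k) = ½ (j(k) = k/((2*k)) = k*(1/(2*k)) = ½)
R = -6
R*4198 = -6*4198 = -25188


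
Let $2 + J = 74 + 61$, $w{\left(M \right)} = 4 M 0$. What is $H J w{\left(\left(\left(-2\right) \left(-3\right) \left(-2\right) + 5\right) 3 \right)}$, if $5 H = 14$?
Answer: $0$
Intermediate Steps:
$w{\left(M \right)} = 0$
$J = 133$ ($J = -2 + \left(74 + 61\right) = -2 + 135 = 133$)
$H = \frac{14}{5}$ ($H = \frac{1}{5} \cdot 14 = \frac{14}{5} \approx 2.8$)
$H J w{\left(\left(\left(-2\right) \left(-3\right) \left(-2\right) + 5\right) 3 \right)} = \frac{14}{5} \cdot 133 \cdot 0 = \frac{1862}{5} \cdot 0 = 0$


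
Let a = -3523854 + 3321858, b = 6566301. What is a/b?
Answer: -22444/729589 ≈ -0.030763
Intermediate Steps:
a = -201996
a/b = -201996/6566301 = -201996*1/6566301 = -22444/729589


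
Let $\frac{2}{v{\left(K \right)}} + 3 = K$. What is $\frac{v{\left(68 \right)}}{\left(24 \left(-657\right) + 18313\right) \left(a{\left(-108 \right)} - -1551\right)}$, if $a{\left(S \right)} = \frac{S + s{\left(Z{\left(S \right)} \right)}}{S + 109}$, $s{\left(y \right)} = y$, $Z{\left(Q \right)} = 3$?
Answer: $\frac{1}{119602275} \approx 8.361 \cdot 10^{-9}$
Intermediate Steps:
$v{\left(K \right)} = \frac{2}{-3 + K}$
$a{\left(S \right)} = \frac{3 + S}{109 + S}$ ($a{\left(S \right)} = \frac{S + 3}{S + 109} = \frac{3 + S}{109 + S}$)
$\frac{v{\left(68 \right)}}{\left(24 \left(-657\right) + 18313\right) \left(a{\left(-108 \right)} - -1551\right)} = \frac{2 \frac{1}{-3 + 68}}{\left(24 \left(-657\right) + 18313\right) \left(\frac{3 - 108}{109 - 108} - -1551\right)} = \frac{2 \cdot \frac{1}{65}}{\left(-15768 + 18313\right) \left(1^{-1} \left(-105\right) + \left(-2916 + 4467\right)\right)} = \frac{2 \cdot \frac{1}{65}}{2545 \left(1 \left(-105\right) + 1551\right)} = \frac{2}{65 \cdot 2545 \left(-105 + 1551\right)} = \frac{2}{65 \cdot 2545 \cdot 1446} = \frac{2}{65 \cdot 3680070} = \frac{2}{65} \cdot \frac{1}{3680070} = \frac{1}{119602275}$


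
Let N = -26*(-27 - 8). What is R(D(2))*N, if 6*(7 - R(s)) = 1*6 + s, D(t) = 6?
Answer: 4550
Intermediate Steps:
R(s) = 6 - s/6 (R(s) = 7 - (1*6 + s)/6 = 7 - (6 + s)/6 = 7 + (-1 - s/6) = 6 - s/6)
N = 910 (N = -26*(-35) = 910)
R(D(2))*N = (6 - ⅙*6)*910 = (6 - 1)*910 = 5*910 = 4550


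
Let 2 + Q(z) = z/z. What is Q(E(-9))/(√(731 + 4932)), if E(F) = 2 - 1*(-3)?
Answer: -√5663/5663 ≈ -0.013289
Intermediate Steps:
E(F) = 5 (E(F) = 2 + 3 = 5)
Q(z) = -1 (Q(z) = -2 + z/z = -2 + 1 = -1)
Q(E(-9))/(√(731 + 4932)) = -1/(√(731 + 4932)) = -1/(√5663) = -√5663/5663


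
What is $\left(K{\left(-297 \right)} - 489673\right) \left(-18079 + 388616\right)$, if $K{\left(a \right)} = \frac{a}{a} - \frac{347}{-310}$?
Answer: $- \frac{56246765521501}{310} \approx -1.8144 \cdot 10^{11}$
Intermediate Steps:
$K{\left(a \right)} = \frac{657}{310}$ ($K{\left(a \right)} = 1 - - \frac{347}{310} = 1 + \frac{347}{310} = \frac{657}{310}$)
$\left(K{\left(-297 \right)} - 489673\right) \left(-18079 + 388616\right) = \left(\frac{657}{310} - 489673\right) \left(-18079 + 388616\right) = \left(- \frac{151797973}{310}\right) 370537 = - \frac{56246765521501}{310}$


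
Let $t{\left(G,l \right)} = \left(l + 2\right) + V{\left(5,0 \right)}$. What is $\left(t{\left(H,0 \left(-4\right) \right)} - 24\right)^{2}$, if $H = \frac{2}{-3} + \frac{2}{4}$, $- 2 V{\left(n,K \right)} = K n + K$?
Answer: $484$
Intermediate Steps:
$V{\left(n,K \right)} = - \frac{K}{2} - \frac{K n}{2}$ ($V{\left(n,K \right)} = - \frac{K n + K}{2} = - \frac{K + K n}{2} = - \frac{K}{2} - \frac{K n}{2}$)
$H = - \frac{1}{6}$ ($H = 2 \left(- \frac{1}{3}\right) + 2 \cdot \frac{1}{4} = - \frac{2}{3} + \frac{1}{2} = - \frac{1}{6} \approx -0.16667$)
$t{\left(G,l \right)} = 2 + l$ ($t{\left(G,l \right)} = \left(l + 2\right) - 0 \left(1 + 5\right) = \left(2 + l\right) - 0 \cdot 6 = \left(2 + l\right) + 0 = 2 + l$)
$\left(t{\left(H,0 \left(-4\right) \right)} - 24\right)^{2} = \left(\left(2 + 0 \left(-4\right)\right) - 24\right)^{2} = \left(\left(2 + 0\right) - 24\right)^{2} = \left(2 - 24\right)^{2} = \left(-22\right)^{2} = 484$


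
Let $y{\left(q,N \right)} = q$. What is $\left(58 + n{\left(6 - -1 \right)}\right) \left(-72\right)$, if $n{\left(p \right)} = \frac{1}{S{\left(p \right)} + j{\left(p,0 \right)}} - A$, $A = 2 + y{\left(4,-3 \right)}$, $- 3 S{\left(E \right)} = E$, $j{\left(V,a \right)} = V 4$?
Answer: $- \frac{288504}{77} \approx -3746.8$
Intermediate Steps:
$j{\left(V,a \right)} = 4 V$
$S{\left(E \right)} = - \frac{E}{3}$
$A = 6$ ($A = 2 + 4 = 6$)
$n{\left(p \right)} = -6 + \frac{3}{11 p}$ ($n{\left(p \right)} = \frac{1}{- \frac{p}{3} + 4 p} - 6 = \frac{1}{\frac{11}{3} p} - 6 = \frac{3}{11 p} - 6 = -6 + \frac{3}{11 p}$)
$\left(58 + n{\left(6 - -1 \right)}\right) \left(-72\right) = \left(58 - \left(6 - \frac{3}{11 \left(6 - -1\right)}\right)\right) \left(-72\right) = \left(58 - \left(6 - \frac{3}{11 \left(6 + 1\right)}\right)\right) \left(-72\right) = \left(58 - \left(6 - \frac{3}{11 \cdot 7}\right)\right) \left(-72\right) = \left(58 + \left(-6 + \frac{3}{11} \cdot \frac{1}{7}\right)\right) \left(-72\right) = \left(58 + \left(-6 + \frac{3}{77}\right)\right) \left(-72\right) = \left(58 - \frac{459}{77}\right) \left(-72\right) = \frac{4007}{77} \left(-72\right) = - \frac{288504}{77}$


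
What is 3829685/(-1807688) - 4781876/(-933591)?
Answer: 5068780413853/1687641247608 ≈ 3.0035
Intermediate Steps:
3829685/(-1807688) - 4781876/(-933591) = 3829685*(-1/1807688) - 4781876*(-1/933591) = -3829685/1807688 + 4781876/933591 = 5068780413853/1687641247608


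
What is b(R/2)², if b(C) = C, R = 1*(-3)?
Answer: 9/4 ≈ 2.2500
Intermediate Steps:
R = -3
b(R/2)² = (-3/2)² = 9/4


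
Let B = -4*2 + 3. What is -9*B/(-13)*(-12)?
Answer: 540/13 ≈ 41.538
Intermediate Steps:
B = -5 (B = -8 + 3 = -5)
-9*B/(-13)*(-12) = -(-45)/(-13)*(-12) = -(-45)*(-1)/13*(-12) = -9*5/13*(-12) = -45/13*(-12) = 540/13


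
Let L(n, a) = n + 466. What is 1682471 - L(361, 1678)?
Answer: 1681644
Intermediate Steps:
L(n, a) = 466 + n
1682471 - L(361, 1678) = 1682471 - (466 + 361) = 1682471 - 1*827 = 1682471 - 827 = 1681644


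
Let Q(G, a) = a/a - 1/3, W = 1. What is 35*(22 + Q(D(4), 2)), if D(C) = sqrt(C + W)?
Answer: 2380/3 ≈ 793.33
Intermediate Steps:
D(C) = sqrt(1 + C) (D(C) = sqrt(C + 1) = sqrt(1 + C))
Q(G, a) = 2/3 (Q(G, a) = 1 - 1*1/3 = 1 - 1/3 = 2/3)
35*(22 + Q(D(4), 2)) = 35*(22 + 2/3) = 35*(68/3) = 2380/3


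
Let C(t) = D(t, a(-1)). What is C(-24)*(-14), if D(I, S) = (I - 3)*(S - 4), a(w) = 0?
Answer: -1512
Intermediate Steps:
D(I, S) = (-4 + S)*(-3 + I) (D(I, S) = (-3 + I)*(-4 + S) = (-4 + S)*(-3 + I))
C(t) = 12 - 4*t (C(t) = 12 - 4*t - 3*0 + t*0 = 12 - 4*t + 0 + 0 = 12 - 4*t)
C(-24)*(-14) = (12 - 4*(-24))*(-14) = (12 + 96)*(-14) = 108*(-14) = -1512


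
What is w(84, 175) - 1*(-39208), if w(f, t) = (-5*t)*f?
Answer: -34292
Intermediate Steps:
w(f, t) = -5*f*t
w(84, 175) - 1*(-39208) = -5*84*175 - 1*(-39208) = -73500 + 39208 = -34292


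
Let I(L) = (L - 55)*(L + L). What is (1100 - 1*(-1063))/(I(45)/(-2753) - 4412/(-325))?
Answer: 1935290175/12438736 ≈ 155.59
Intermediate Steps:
I(L) = 2*L*(-55 + L) (I(L) = (-55 + L)*(2*L) = 2*L*(-55 + L))
(1100 - 1*(-1063))/(I(45)/(-2753) - 4412/(-325)) = (1100 - 1*(-1063))/((2*45*(-55 + 45))/(-2753) - 4412/(-325)) = (1100 + 1063)/((2*45*(-10))*(-1/2753) - 4412*(-1/325)) = 2163/(-900*(-1/2753) + 4412/325) = 2163/(900/2753 + 4412/325) = 2163/(12438736/894725) = 2163*(894725/12438736) = 1935290175/12438736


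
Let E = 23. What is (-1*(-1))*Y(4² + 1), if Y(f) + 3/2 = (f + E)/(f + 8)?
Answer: ⅒ ≈ 0.10000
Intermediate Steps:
Y(f) = -3/2 + (23 + f)/(8 + f) (Y(f) = -3/2 + (f + 23)/(f + 8) = -3/2 + (23 + f)/(8 + f))
(-1*(-1))*Y(4² + 1) = (-1*(-1))*((22 - (4² + 1))/(2*(8 + (4² + 1)))) = 1*((22 - (16 + 1))/(2*(8 + (16 + 1)))) = 1*((22 - 1*17)/(2*(8 + 17))) = 1*((½)*(22 - 17)/25) = 1*((½)*(1/25)*5) = 1*(⅒) = ⅒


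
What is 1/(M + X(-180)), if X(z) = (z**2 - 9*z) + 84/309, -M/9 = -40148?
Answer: 103/40721284 ≈ 2.5294e-6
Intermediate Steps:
M = 361332 (M = -9*(-40148) = 361332)
X(z) = 28/103 + z**2 - 9*z (X(z) = (z**2 - 9*z) + 84*(1/309) = (z**2 - 9*z) + 28/103 = 28/103 + z**2 - 9*z)
1/(M + X(-180)) = 1/(361332 + (28/103 + (-180)**2 - 9*(-180))) = 1/(361332 + (28/103 + 32400 + 1620)) = 1/(361332 + 3504088/103) = 1/(40721284/103) = 103/40721284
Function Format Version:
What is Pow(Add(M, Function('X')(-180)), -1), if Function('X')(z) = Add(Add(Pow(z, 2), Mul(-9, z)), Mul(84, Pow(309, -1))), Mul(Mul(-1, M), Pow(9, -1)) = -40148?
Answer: Rational(103, 40721284) ≈ 2.5294e-6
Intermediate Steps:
M = 361332 (M = Mul(-9, -40148) = 361332)
Function('X')(z) = Add(Rational(28, 103), Pow(z, 2), Mul(-9, z)) (Function('X')(z) = Add(Add(Pow(z, 2), Mul(-9, z)), Mul(84, Rational(1, 309))) = Add(Add(Pow(z, 2), Mul(-9, z)), Rational(28, 103)) = Add(Rational(28, 103), Pow(z, 2), Mul(-9, z)))
Pow(Add(M, Function('X')(-180)), -1) = Pow(Add(361332, Add(Rational(28, 103), Pow(-180, 2), Mul(-9, -180))), -1) = Pow(Add(361332, Add(Rational(28, 103), 32400, 1620)), -1) = Pow(Add(361332, Rational(3504088, 103)), -1) = Pow(Rational(40721284, 103), -1) = Rational(103, 40721284)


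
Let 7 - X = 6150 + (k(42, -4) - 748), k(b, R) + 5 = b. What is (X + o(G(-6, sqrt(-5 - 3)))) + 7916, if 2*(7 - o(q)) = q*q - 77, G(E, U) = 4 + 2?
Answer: 5023/2 ≈ 2511.5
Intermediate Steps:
G(E, U) = 6
k(b, R) = -5 + b
X = -5432 (X = 7 - (6150 + ((-5 + 42) - 748)) = 7 - (6150 + (37 - 748)) = 7 - (6150 - 711) = 7 - 1*5439 = 7 - 5439 = -5432)
o(q) = 91/2 - q**2/2 (o(q) = 7 - (q*q - 77)/2 = 7 - (q**2 - 77)/2 = 7 - (-77 + q**2)/2 = 7 + (77/2 - q**2/2) = 91/2 - q**2/2)
(X + o(G(-6, sqrt(-5 - 3)))) + 7916 = (-5432 + (91/2 - 1/2*6**2)) + 7916 = (-5432 + (91/2 - 1/2*36)) + 7916 = (-5432 + (91/2 - 18)) + 7916 = (-5432 + 55/2) + 7916 = -10809/2 + 7916 = 5023/2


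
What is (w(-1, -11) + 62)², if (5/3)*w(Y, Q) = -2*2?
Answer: 88804/25 ≈ 3552.2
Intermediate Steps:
w(Y, Q) = -12/5 (w(Y, Q) = 3*(-2*2)/5 = (⅗)*(-4) = -12/5)
(w(-1, -11) + 62)² = (-12/5 + 62)² = (298/5)² = 88804/25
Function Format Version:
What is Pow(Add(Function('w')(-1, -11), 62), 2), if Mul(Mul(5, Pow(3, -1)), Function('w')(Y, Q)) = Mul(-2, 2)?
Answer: Rational(88804, 25) ≈ 3552.2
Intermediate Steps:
Function('w')(Y, Q) = Rational(-12, 5) (Function('w')(Y, Q) = Mul(Rational(3, 5), Mul(-2, 2)) = Mul(Rational(3, 5), -4) = Rational(-12, 5))
Pow(Add(Function('w')(-1, -11), 62), 2) = Pow(Add(Rational(-12, 5), 62), 2) = Pow(Rational(298, 5), 2) = Rational(88804, 25)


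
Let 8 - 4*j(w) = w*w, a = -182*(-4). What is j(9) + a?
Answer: 2839/4 ≈ 709.75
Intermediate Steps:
a = 728
j(w) = 2 - w²/4 (j(w) = 2 - w*w/4 = 2 - w²/4)
j(9) + a = (2 - ¼*9²) + 728 = (2 - ¼*81) + 728 = (2 - 81/4) + 728 = -73/4 + 728 = 2839/4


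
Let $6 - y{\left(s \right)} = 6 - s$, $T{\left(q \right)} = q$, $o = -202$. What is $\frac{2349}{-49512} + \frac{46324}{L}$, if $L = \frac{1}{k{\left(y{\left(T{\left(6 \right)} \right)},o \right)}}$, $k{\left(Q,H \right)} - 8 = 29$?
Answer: $\frac{28287657169}{16504} \approx 1.714 \cdot 10^{6}$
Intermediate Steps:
$y{\left(s \right)} = s$ ($y{\left(s \right)} = 6 - \left(6 - s\right) = 6 + \left(-6 + s\right) = s$)
$k{\left(Q,H \right)} = 37$ ($k{\left(Q,H \right)} = 8 + 29 = 37$)
$L = \frac{1}{37} \approx 0.027027$
$\frac{2349}{-49512} + \frac{46324}{L} = \frac{2349}{-49512} + 46324 \frac{1}{\frac{1}{37}} = 2349 \left(- \frac{1}{49512}\right) + 46324 \cdot 37 = - \frac{783}{16504} + 1713988 = \frac{28287657169}{16504}$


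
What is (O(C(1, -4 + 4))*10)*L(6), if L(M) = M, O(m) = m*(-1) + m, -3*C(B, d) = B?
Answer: 0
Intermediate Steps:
C(B, d) = -B/3
O(m) = 0 (O(m) = -m + m = 0)
(O(C(1, -4 + 4))*10)*L(6) = (0*10)*6 = 0*6 = 0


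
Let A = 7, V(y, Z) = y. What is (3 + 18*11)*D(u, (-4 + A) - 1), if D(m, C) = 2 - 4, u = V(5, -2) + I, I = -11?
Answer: -402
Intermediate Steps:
u = -6 (u = 5 - 11 = -6)
D(m, C) = -2
(3 + 18*11)*D(u, (-4 + A) - 1) = (3 + 18*11)*(-2) = (3 + 198)*(-2) = 201*(-2) = -402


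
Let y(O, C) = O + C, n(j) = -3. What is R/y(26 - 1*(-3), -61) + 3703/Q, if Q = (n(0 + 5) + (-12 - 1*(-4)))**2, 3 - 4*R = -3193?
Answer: 21817/3872 ≈ 5.6346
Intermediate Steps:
R = 799 (R = 3/4 - 1/4*(-3193) = 3/4 + 3193/4 = 799)
y(O, C) = C + O
Q = 121 (Q = (-3 + (-12 - 1*(-4)))**2 = (-3 + (-12 + 4))**2 = (-3 - 8)**2 = (-11)**2 = 121)
R/y(26 - 1*(-3), -61) + 3703/Q = 799/(-61 + (26 - 1*(-3))) + 3703/121 = 799/(-61 + (26 + 3)) + 3703*(1/121) = 799/(-61 + 29) + 3703/121 = 799/(-32) + 3703/121 = 799*(-1/32) + 3703/121 = -799/32 + 3703/121 = 21817/3872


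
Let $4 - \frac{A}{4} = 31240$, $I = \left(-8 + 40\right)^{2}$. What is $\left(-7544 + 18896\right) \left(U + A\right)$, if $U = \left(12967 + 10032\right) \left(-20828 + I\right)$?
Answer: $-5171938733280$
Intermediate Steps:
$I = 1024$ ($I = 32^{2} = 1024$)
$A = -124944$ ($A = 16 - 124960 = -124944$)
$U = -455472196$ ($U = \left(12967 + 10032\right) \left(-20828 + 1024\right) = 22999 \left(-19804\right) = -455472196$)
$\left(-7544 + 18896\right) \left(U + A\right) = \left(-7544 + 18896\right) \left(-455472196 - 124944\right) = 11352 \left(-455597140\right) = -5171938733280$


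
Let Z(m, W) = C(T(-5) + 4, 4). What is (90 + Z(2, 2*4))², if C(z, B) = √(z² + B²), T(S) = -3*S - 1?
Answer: 8440 + 360*√85 ≈ 11759.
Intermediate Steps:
T(S) = -1 - 3*S
C(z, B) = √(B² + z²)
Z(m, W) = 2*√85 (Z(m, W) = √(4² + ((-1 - 3*(-5)) + 4)²) = √(16 + ((-1 + 15) + 4)²) = √(16 + (14 + 4)²) = √(16 + 18²) = √(16 + 324) = √340 = 2*√85)
(90 + Z(2, 2*4))² = (90 + 2*√85)²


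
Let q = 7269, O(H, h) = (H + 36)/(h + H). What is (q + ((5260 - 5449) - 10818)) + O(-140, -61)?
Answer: -751234/201 ≈ -3737.5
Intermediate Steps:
O(H, h) = (36 + H)/(H + h)
(q + ((5260 - 5449) - 10818)) + O(-140, -61) = (7269 + ((5260 - 5449) - 10818)) + (36 - 140)/(-140 - 61) = (7269 + (-189 - 10818)) - 104/(-201) = (7269 - 11007) - 1/201*(-104) = -3738 + 104/201 = -751234/201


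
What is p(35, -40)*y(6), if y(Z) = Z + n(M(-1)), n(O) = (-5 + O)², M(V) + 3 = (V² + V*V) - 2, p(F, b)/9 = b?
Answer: -25200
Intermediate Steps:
p(F, b) = 9*b
M(V) = -5 + 2*V² (M(V) = -3 + ((V² + V*V) - 2) = -3 + ((V² + V²) - 2) = -3 + (2*V² - 2) = -3 + (-2 + 2*V²) = -5 + 2*V²)
y(Z) = 64 + Z (y(Z) = Z + (-5 + (-5 + 2*(-1)²))² = Z + (-5 + (-5 + 2*1))² = Z + (-5 + (-5 + 2))² = Z + (-5 - 3)² = Z + (-8)² = Z + 64 = 64 + Z)
p(35, -40)*y(6) = (9*(-40))*(64 + 6) = -360*70 = -25200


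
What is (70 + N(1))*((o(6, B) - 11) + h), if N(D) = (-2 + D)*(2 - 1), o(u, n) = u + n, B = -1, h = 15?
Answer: 621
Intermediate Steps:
o(u, n) = n + u
N(D) = -2 + D (N(D) = (-2 + D)*1 = -2 + D)
(70 + N(1))*((o(6, B) - 11) + h) = (70 + (-2 + 1))*(((-1 + 6) - 11) + 15) = (70 - 1)*((5 - 11) + 15) = 69*(-6 + 15) = 69*9 = 621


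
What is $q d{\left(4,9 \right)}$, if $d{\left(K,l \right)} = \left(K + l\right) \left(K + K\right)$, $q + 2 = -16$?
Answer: $-1872$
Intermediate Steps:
$q = -18$ ($q = -2 - 16 = -18$)
$d{\left(K,l \right)} = 2 K \left(K + l\right)$ ($d{\left(K,l \right)} = \left(K + l\right) 2 K = 2 K \left(K + l\right)$)
$q d{\left(4,9 \right)} = - 18 \cdot 2 \cdot 4 \left(4 + 9\right) = - 18 \cdot 2 \cdot 4 \cdot 13 = \left(-18\right) 104 = -1872$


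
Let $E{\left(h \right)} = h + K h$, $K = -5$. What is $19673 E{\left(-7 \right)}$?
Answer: $550844$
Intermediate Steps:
$E{\left(h \right)} = - 4 h$ ($E{\left(h \right)} = h - 5 h = - 4 h$)
$19673 E{\left(-7 \right)} = 19673 \left(\left(-4\right) \left(-7\right)\right) = 19673 \cdot 28 = 550844$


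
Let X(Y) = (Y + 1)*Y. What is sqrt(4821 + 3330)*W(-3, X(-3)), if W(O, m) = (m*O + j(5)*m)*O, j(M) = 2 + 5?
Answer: -72*sqrt(8151) ≈ -6500.4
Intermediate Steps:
X(Y) = Y*(1 + Y) (X(Y) = (1 + Y)*Y = Y*(1 + Y))
j(M) = 7
W(O, m) = O*(7*m + O*m) (W(O, m) = (m*O + 7*m)*O = (O*m + 7*m)*O = (7*m + O*m)*O = O*(7*m + O*m))
sqrt(4821 + 3330)*W(-3, X(-3)) = sqrt(4821 + 3330)*(-3*(-3*(1 - 3))*(7 - 3)) = sqrt(8151)*(-3*(-3*(-2))*4) = sqrt(8151)*(-3*6*4) = sqrt(8151)*(-72) = -72*sqrt(8151)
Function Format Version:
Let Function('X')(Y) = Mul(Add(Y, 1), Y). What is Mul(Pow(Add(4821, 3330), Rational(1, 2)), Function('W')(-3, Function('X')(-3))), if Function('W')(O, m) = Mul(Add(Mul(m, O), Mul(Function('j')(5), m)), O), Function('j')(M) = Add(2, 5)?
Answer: Mul(-72, Pow(8151, Rational(1, 2))) ≈ -6500.4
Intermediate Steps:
Function('X')(Y) = Mul(Y, Add(1, Y)) (Function('X')(Y) = Mul(Add(1, Y), Y) = Mul(Y, Add(1, Y)))
Function('j')(M) = 7
Function('W')(O, m) = Mul(O, Add(Mul(7, m), Mul(O, m))) (Function('W')(O, m) = Mul(Add(Mul(m, O), Mul(7, m)), O) = Mul(Add(Mul(O, m), Mul(7, m)), O) = Mul(Add(Mul(7, m), Mul(O, m)), O) = Mul(O, Add(Mul(7, m), Mul(O, m))))
Mul(Pow(Add(4821, 3330), Rational(1, 2)), Function('W')(-3, Function('X')(-3))) = Mul(Pow(Add(4821, 3330), Rational(1, 2)), Mul(-3, Mul(-3, Add(1, -3)), Add(7, -3))) = Mul(Pow(8151, Rational(1, 2)), Mul(-3, Mul(-3, -2), 4)) = Mul(Pow(8151, Rational(1, 2)), Mul(-3, 6, 4)) = Mul(Pow(8151, Rational(1, 2)), -72) = Mul(-72, Pow(8151, Rational(1, 2)))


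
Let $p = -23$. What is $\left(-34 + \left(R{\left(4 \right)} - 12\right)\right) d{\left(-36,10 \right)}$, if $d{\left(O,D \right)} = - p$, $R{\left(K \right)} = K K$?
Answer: $-690$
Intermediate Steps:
$R{\left(K \right)} = K^{2}$
$d{\left(O,D \right)} = 23$ ($d{\left(O,D \right)} = \left(-1\right) \left(-23\right) = 23$)
$\left(-34 + \left(R{\left(4 \right)} - 12\right)\right) d{\left(-36,10 \right)} = \left(-34 + \left(4^{2} - 12\right)\right) 23 = \left(-34 + \left(16 - 12\right)\right) 23 = \left(-34 + 4\right) 23 = \left(-30\right) 23 = -690$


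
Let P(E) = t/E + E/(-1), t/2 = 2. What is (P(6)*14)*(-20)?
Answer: 4480/3 ≈ 1493.3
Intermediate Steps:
t = 4 (t = 2*2 = 4)
P(E) = -E + 4/E (P(E) = 4/E + E/(-1) = 4/E + E*(-1) = 4/E - E = -E + 4/E)
(P(6)*14)*(-20) = ((-1*6 + 4/6)*14)*(-20) = ((-6 + 4*(⅙))*14)*(-20) = ((-6 + ⅔)*14)*(-20) = -16/3*14*(-20) = -224/3*(-20) = 4480/3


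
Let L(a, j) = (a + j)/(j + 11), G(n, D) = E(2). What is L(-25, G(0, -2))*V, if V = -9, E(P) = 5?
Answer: 45/4 ≈ 11.250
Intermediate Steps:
G(n, D) = 5
L(a, j) = (a + j)/(11 + j)
L(-25, G(0, -2))*V = ((-25 + 5)/(11 + 5))*(-9) = (-20/16)*(-9) = ((1/16)*(-20))*(-9) = -5/4*(-9) = 45/4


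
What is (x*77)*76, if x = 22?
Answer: 128744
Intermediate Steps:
(x*77)*76 = (22*77)*76 = 1694*76 = 128744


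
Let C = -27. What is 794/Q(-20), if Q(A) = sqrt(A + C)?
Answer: -794*I*sqrt(47)/47 ≈ -115.82*I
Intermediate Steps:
Q(A) = sqrt(-27 + A) (Q(A) = sqrt(A - 27) = sqrt(-27 + A))
794/Q(-20) = 794/(sqrt(-27 - 20)) = 794/(sqrt(-47)) = 794/((I*sqrt(47))) = 794*(-I*sqrt(47)/47) = -794*I*sqrt(47)/47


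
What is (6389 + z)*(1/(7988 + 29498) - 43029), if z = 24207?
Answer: -24675445952714/18743 ≈ -1.3165e+9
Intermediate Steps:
(6389 + z)*(1/(7988 + 29498) - 43029) = (6389 + 24207)*(1/(7988 + 29498) - 43029) = 30596*(1/37486 - 43029) = 30596*(-1612985093/37486) = -24675445952714/18743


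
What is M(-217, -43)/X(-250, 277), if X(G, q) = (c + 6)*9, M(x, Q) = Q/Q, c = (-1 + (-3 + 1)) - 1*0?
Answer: 1/27 ≈ 0.037037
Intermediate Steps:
c = -3 (c = (-1 - 2) + 0 = -3 + 0 = -3)
M(x, Q) = 1
X(G, q) = 27 (X(G, q) = (-3 + 6)*9 = 3*9 = 27)
M(-217, -43)/X(-250, 277) = 1/27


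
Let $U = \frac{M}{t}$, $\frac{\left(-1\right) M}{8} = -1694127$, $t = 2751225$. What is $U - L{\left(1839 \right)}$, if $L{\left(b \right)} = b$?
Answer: $- \frac{1681983253}{917075} \approx -1834.1$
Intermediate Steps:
$M = 13553016$ ($M = \left(-8\right) \left(-1694127\right) = 13553016$)
$U = \frac{4517672}{917075}$ ($U = \frac{13553016}{2751225} = 13553016 \cdot \frac{1}{2751225} = \frac{4517672}{917075} \approx 4.9262$)
$U - L{\left(1839 \right)} = \frac{4517672}{917075} - 1839 = - \frac{1681983253}{917075}$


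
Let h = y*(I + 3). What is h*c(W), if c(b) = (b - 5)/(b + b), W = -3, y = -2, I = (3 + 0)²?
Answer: -32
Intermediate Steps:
I = 9 (I = 3² = 9)
c(b) = (-5 + b)/(2*b) (c(b) = (-5 + b)/((2*b)) = (-5 + b)*(1/(2*b)) = (-5 + b)/(2*b))
h = -24 (h = -2*(9 + 3) = -2*12 = -24)
h*c(W) = -12*(-5 - 3)/(-3) = -12*(-1)*(-8)/3 = -24*4/3 = -32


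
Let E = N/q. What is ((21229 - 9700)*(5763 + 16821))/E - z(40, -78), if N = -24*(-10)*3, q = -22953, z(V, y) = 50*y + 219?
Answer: -83004047829/10 ≈ -8.3004e+9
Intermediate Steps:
z(V, y) = 219 + 50*y
N = 720 (N = 240*3 = 720)
E = -240/7651 (E = 720/(-22953) = 720*(-1/22953) = -240/7651 ≈ -0.031368)
((21229 - 9700)*(5763 + 16821))/E - z(40, -78) = ((21229 - 9700)*(5763 + 16821))/(-240/7651) - (219 + 50*(-78)) = (11529*22584)*(-7651/240) - (219 - 3900) = 260370936*(-7651/240) - 1*(-3681) = -83004084639/10 + 3681 = -83004047829/10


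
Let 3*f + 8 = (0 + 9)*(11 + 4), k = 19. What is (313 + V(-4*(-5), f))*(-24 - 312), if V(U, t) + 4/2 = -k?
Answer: -98112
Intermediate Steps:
f = 127/3 (f = -8/3 + ((0 + 9)*(11 + 4))/3 = -8/3 + (9*15)/3 = -8/3 + (⅓)*135 = -8/3 + 45 = 127/3 ≈ 42.333)
V(U, t) = -21 (V(U, t) = -2 - 1*19 = -2 - 19 = -21)
(313 + V(-4*(-5), f))*(-24 - 312) = (313 - 21)*(-24 - 312) = 292*(-336) = -98112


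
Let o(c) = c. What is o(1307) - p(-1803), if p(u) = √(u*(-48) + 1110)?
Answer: 1307 - √87654 ≈ 1010.9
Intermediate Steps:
p(u) = √(1110 - 48*u) (p(u) = √(-48*u + 1110) = √(1110 - 48*u))
o(1307) - p(-1803) = 1307 - √(1110 - 48*(-1803)) = 1307 - √(1110 + 86544) = 1307 - √87654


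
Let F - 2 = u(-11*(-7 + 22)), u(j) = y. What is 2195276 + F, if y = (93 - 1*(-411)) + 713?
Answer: 2196495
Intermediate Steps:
y = 1217 (y = (93 + 411) + 713 = 504 + 713 = 1217)
u(j) = 1217
F = 1219 (F = 2 + 1217 = 1219)
2195276 + F = 2195276 + 1219 = 2196495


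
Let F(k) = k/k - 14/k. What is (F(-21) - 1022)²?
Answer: 9369721/9 ≈ 1.0411e+6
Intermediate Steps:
F(k) = 1 - 14/k
(F(-21) - 1022)² = ((-14 - 21)/(-21) - 1022)² = (-1/21*(-35) - 1022)² = (5/3 - 1022)² = (-3061/3)² = 9369721/9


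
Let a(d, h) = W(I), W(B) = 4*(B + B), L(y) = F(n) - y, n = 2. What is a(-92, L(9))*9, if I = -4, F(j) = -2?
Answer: -288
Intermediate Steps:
L(y) = -2 - y
W(B) = 8*B (W(B) = 4*(2*B) = 8*B)
a(d, h) = -32 (a(d, h) = 8*(-4) = -32)
a(-92, L(9))*9 = -32*9 = -288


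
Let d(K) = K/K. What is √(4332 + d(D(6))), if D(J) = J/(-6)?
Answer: √4333 ≈ 65.826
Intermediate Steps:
D(J) = -J/6 (D(J) = J*(-⅙) = -J/6)
d(K) = 1
√(4332 + d(D(6))) = √(4332 + 1) = √4333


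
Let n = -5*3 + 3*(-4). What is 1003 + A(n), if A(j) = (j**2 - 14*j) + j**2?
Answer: 2839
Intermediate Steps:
n = -27 (n = -15 - 12 = -27)
A(j) = -14*j + 2*j**2
1003 + A(n) = 1003 + 2*(-27)*(-7 - 27) = 1003 + 2*(-27)*(-34) = 1003 + 1836 = 2839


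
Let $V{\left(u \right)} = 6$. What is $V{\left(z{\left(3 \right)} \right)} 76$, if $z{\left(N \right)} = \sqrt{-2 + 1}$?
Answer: $456$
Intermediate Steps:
$z{\left(N \right)} = i$ ($z{\left(N \right)} = \sqrt{-1} = i$)
$V{\left(z{\left(3 \right)} \right)} 76 = 6 \cdot 76 = 456$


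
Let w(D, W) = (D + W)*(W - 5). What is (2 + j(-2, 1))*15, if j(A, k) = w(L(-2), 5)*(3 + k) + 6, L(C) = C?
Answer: 120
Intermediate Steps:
w(D, W) = (-5 + W)*(D + W) (w(D, W) = (D + W)*(-5 + W) = (-5 + W)*(D + W))
j(A, k) = 6 (j(A, k) = (5² - 5*(-2) - 5*5 - 2*5)*(3 + k) + 6 = (25 + 10 - 25 - 10)*(3 + k) + 6 = 0*(3 + k) + 6 = 0 + 6 = 6)
(2 + j(-2, 1))*15 = (2 + 6)*15 = 8*15 = 120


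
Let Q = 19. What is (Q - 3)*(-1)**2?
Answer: 16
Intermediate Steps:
(Q - 3)*(-1)**2 = (19 - 3)*(-1)**2 = 16*1 = 16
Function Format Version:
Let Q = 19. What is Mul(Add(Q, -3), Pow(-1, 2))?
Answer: 16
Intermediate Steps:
Mul(Add(Q, -3), Pow(-1, 2)) = Mul(Add(19, -3), Pow(-1, 2)) = Mul(16, 1) = 16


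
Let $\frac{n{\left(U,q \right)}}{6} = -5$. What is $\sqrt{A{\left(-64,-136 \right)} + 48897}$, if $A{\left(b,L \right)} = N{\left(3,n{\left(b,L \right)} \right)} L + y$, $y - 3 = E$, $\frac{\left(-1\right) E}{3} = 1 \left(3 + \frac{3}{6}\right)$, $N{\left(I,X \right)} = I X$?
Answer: $\frac{\sqrt{244518}}{2} \approx 247.24$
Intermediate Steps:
$n{\left(U,q \right)} = -30$ ($n{\left(U,q \right)} = 6 \left(-5\right) = -30$)
$E = - \frac{21}{2}$ ($E = - 3 \cdot 1 \left(3 + \frac{3}{6}\right) = - 3 \cdot 1 \left(3 + 3 \cdot \frac{1}{6}\right) = - 3 \cdot 1 \left(3 + \frac{1}{2}\right) = - 3 \cdot 1 \cdot \frac{7}{2} = \left(-3\right) \frac{7}{2} = - \frac{21}{2} \approx -10.5$)
$y = - \frac{15}{2}$ ($y = 3 - \frac{21}{2} = - \frac{15}{2} \approx -7.5$)
$A{\left(b,L \right)} = - \frac{15}{2} - 90 L$ ($A{\left(b,L \right)} = 3 \left(-30\right) L - \frac{15}{2} = - 90 L - \frac{15}{2} = - \frac{15}{2} - 90 L$)
$\sqrt{A{\left(-64,-136 \right)} + 48897} = \sqrt{\left(- \frac{15}{2} - -12240\right) + 48897} = \sqrt{\left(- \frac{15}{2} + 12240\right) + 48897} = \sqrt{\frac{24465}{2} + 48897} = \sqrt{\frac{122259}{2}} = \frac{\sqrt{244518}}{2}$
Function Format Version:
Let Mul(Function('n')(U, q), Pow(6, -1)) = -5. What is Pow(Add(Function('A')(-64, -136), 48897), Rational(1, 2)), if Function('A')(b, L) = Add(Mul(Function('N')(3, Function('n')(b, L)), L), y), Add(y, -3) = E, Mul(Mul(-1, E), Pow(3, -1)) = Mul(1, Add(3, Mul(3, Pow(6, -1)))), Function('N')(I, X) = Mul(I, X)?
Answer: Mul(Rational(1, 2), Pow(244518, Rational(1, 2))) ≈ 247.24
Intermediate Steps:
Function('n')(U, q) = -30 (Function('n')(U, q) = Mul(6, -5) = -30)
E = Rational(-21, 2) (E = Mul(-3, Mul(1, Add(3, Mul(3, Pow(6, -1))))) = Mul(-3, Mul(1, Add(3, Mul(3, Rational(1, 6))))) = Mul(-3, Mul(1, Add(3, Rational(1, 2)))) = Mul(-3, Mul(1, Rational(7, 2))) = Mul(-3, Rational(7, 2)) = Rational(-21, 2) ≈ -10.500)
y = Rational(-15, 2) (y = Add(3, Rational(-21, 2)) = Rational(-15, 2) ≈ -7.5000)
Function('A')(b, L) = Add(Rational(-15, 2), Mul(-90, L)) (Function('A')(b, L) = Add(Mul(Mul(3, -30), L), Rational(-15, 2)) = Add(Mul(-90, L), Rational(-15, 2)) = Add(Rational(-15, 2), Mul(-90, L)))
Pow(Add(Function('A')(-64, -136), 48897), Rational(1, 2)) = Pow(Add(Add(Rational(-15, 2), Mul(-90, -136)), 48897), Rational(1, 2)) = Pow(Add(Add(Rational(-15, 2), 12240), 48897), Rational(1, 2)) = Pow(Add(Rational(24465, 2), 48897), Rational(1, 2)) = Pow(Rational(122259, 2), Rational(1, 2)) = Mul(Rational(1, 2), Pow(244518, Rational(1, 2)))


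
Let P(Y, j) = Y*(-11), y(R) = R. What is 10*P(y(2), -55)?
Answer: -220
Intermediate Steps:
P(Y, j) = -11*Y
10*P(y(2), -55) = 10*(-11*2) = 10*(-22) = -220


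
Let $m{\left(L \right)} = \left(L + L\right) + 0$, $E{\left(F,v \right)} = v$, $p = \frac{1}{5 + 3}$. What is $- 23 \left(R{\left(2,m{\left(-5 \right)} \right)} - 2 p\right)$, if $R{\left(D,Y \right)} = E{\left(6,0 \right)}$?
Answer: $\frac{23}{4} \approx 5.75$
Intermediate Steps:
$p = \frac{1}{8} \approx 0.125$
$m{\left(L \right)} = 2 L$ ($m{\left(L \right)} = 2 L + 0 = 2 L$)
$R{\left(D,Y \right)} = 0$
$- 23 \left(R{\left(2,m{\left(-5 \right)} \right)} - 2 p\right) = - 23 \left(0 - \frac{1}{4}\right) = \left(-23\right) \left(- \frac{1}{4}\right) = \frac{23}{4}$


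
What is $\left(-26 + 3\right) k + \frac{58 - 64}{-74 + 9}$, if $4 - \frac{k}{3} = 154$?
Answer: $\frac{672756}{65} \approx 10350.0$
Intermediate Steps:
$k = -450$ ($k = 12 - 462 = -450$)
$\left(-26 + 3\right) k + \frac{58 - 64}{-74 + 9} = \left(-26 + 3\right) \left(-450\right) + \frac{58 - 64}{-74 + 9} = \left(-23\right) \left(-450\right) - \frac{6}{-65} = 10350 - - \frac{6}{65} = 10350 + \frac{6}{65} = \frac{672756}{65}$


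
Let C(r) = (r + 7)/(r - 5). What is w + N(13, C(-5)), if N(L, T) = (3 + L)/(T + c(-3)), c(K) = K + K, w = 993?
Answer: 30703/31 ≈ 990.42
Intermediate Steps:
c(K) = 2*K
C(r) = (7 + r)/(-5 + r)
N(L, T) = (3 + L)/(-6 + T) (N(L, T) = (3 + L)/(T + 2*(-3)) = (3 + L)/(T - 6) = (3 + L)/(-6 + T))
w + N(13, C(-5)) = 993 + (3 + 13)/(-6 + (7 - 5)/(-5 - 5)) = 993 + 16/(-6 + 2/(-10)) = 993 + 16/(-6 - 1/10*2) = 993 + 16/(-6 - 1/5) = 993 + 16/(-31/5) = 993 - 5/31*16 = 993 - 80/31 = 30703/31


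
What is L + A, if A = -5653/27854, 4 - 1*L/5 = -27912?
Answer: 3887855667/27854 ≈ 1.3958e+5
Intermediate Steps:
L = 139580 (L = 20 - 5*(-27912) = 20 + 139560 = 139580)
A = -5653/27854 (A = -5653*1/27854 = -5653/27854 ≈ -0.20295)
L + A = 139580 - 5653/27854 = 3887855667/27854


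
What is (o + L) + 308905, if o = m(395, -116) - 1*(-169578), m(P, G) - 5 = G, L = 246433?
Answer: 724805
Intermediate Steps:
m(P, G) = 5 + G
o = 169467 (o = (5 - 116) - 1*(-169578) = -111 + 169578 = 169467)
(o + L) + 308905 = (169467 + 246433) + 308905 = 415900 + 308905 = 724805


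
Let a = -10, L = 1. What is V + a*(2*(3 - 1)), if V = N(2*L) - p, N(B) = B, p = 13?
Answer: -51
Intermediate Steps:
V = -11 (V = 2*1 - 1*13 = 2 - 13 = -11)
V + a*(2*(3 - 1)) = -11 - 20*(3 - 1) = -11 - 20*2 = -11 - 10*4 = -11 - 40 = -51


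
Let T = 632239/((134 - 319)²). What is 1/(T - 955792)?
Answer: -34225/32711348961 ≈ -1.0463e-6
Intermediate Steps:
T = 632239/34225 (T = 632239/((-185)²) = 632239/34225 ≈ 18.473)
1/(T - 955792) = 1/(632239/34225 - 955792) = 1/(-32711348961/34225) = -34225/32711348961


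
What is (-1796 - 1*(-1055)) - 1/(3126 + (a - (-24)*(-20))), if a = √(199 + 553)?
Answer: -2593710285/3500282 + √47/1750141 ≈ -741.00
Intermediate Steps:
a = 4*√47 (a = √752 = 4*√47 ≈ 27.423)
(-1796 - 1*(-1055)) - 1/(3126 + (a - (-24)*(-20))) = (-1796 - 1*(-1055)) - 1/(3126 + (4*√47 - (-24)*(-20))) = (-1796 + 1055) - 1/(3126 + (4*√47 - 1*480)) = -741 - 1/(3126 + (4*√47 - 480)) = -741 - 1/(3126 + (-480 + 4*√47)) = -741 - 1/(2646 + 4*√47)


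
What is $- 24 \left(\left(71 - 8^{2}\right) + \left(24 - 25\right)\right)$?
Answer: $-144$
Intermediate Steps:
$- 24 \left(\left(71 - 8^{2}\right) + \left(24 - 25\right)\right) = - 24 \left(\left(71 - 64\right) + \left(24 - 25\right)\right) = - 24 \left(\left(71 - 64\right) - 1\right) = - 24 \left(7 - 1\right) = \left(-24\right) 6 = -144$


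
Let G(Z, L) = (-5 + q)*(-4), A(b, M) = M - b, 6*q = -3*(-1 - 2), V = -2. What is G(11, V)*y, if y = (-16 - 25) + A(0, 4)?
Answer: -518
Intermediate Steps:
q = 3/2 (q = (-3*(-1 - 2))/6 = (-3*(-3))/6 = (1/6)*9 = 3/2 ≈ 1.5000)
y = -37 (y = (-16 - 25) + (4 - 1*0) = -41 + (4 + 0) = -41 + 4 = -37)
G(Z, L) = 14 (G(Z, L) = (-5 + 3/2)*(-4) = -7/2*(-4) = 14)
G(11, V)*y = 14*(-37) = -518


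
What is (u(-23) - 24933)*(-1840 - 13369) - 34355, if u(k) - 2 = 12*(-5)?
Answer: 380053764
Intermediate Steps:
u(k) = -58 (u(k) = 2 + 12*(-5) = 2 - 60 = -58)
(u(-23) - 24933)*(-1840 - 13369) - 34355 = (-58 - 24933)*(-1840 - 13369) - 34355 = -24991*(-15209) - 34355 = 380088119 - 34355 = 380053764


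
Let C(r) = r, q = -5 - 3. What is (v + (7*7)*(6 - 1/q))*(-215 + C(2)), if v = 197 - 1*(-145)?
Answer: -1094181/8 ≈ -1.3677e+5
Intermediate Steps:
q = -8
v = 342 (v = 197 + 145 = 342)
(v + (7*7)*(6 - 1/q))*(-215 + C(2)) = (342 + (7*7)*(6 - 1/(-8)))*(-215 + 2) = (342 + 49*(6 - 1*(-⅛)))*(-213) = (342 + 49*(6 + ⅛))*(-213) = (342 + 49*(49/8))*(-213) = (342 + 2401/8)*(-213) = (5137/8)*(-213) = -1094181/8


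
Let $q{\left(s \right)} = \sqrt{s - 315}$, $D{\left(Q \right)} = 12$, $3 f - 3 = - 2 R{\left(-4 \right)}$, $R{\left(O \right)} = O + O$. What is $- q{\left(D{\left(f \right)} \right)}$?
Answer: $- i \sqrt{303} \approx - 17.407 i$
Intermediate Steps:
$R{\left(O \right)} = 2 O$
$f = \frac{19}{3}$ ($f = 1 + \frac{\left(-2\right) 2 \left(-4\right)}{3} = 1 + \frac{\left(-2\right) \left(-8\right)}{3} = 1 + \frac{1}{3} \cdot 16 = 1 + \frac{16}{3} = \frac{19}{3} \approx 6.3333$)
$q{\left(s \right)} = \sqrt{-315 + s}$
$- q{\left(D{\left(f \right)} \right)} = - \sqrt{-315 + 12} = - \sqrt{-303} = - i \sqrt{303}$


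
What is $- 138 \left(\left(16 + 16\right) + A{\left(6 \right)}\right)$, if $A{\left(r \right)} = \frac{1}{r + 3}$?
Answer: $- \frac{13294}{3} \approx -4431.3$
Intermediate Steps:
$A{\left(r \right)} = \frac{1}{3 + r}$
$- 138 \left(\left(16 + 16\right) + A{\left(6 \right)}\right) = - 138 \left(\left(16 + 16\right) + \frac{1}{3 + 6}\right) = - 138 \left(32 + \frac{1}{9}\right) = \left(-138\right) \frac{289}{9} = - \frac{13294}{3}$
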